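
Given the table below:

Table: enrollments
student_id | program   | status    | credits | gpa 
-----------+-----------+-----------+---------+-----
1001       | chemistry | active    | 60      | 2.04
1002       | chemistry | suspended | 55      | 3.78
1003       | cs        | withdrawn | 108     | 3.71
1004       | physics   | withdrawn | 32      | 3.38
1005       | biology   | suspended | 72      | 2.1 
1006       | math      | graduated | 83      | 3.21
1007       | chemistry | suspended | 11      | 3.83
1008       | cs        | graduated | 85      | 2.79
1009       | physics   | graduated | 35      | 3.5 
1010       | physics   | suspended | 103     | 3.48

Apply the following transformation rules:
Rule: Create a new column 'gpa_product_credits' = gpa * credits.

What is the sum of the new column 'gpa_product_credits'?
2016.99

Step 1: For each record, compute gpa * credits
Example calculations:
  2.04 * 60 = 122.4
  3.78 * 55 = 207.9
  3.71 * 108 = 400.68
  ...
Step 2: Sum all derived values
Step 3: Total = 2016.99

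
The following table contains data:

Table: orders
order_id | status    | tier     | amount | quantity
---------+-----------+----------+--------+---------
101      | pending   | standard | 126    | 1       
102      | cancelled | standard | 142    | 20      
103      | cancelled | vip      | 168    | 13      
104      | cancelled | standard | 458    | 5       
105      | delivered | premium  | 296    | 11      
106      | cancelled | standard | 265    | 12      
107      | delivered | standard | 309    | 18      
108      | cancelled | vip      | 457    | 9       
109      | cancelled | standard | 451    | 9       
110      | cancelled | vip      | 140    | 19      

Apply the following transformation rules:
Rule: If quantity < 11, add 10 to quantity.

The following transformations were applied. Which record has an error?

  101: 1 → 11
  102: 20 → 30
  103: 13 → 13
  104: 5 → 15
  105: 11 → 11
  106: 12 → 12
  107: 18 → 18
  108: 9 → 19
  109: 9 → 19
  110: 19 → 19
Record 102 has an error. The correct transformed value should be 20, not 30.

Step 1: Check each record against the rule
Step 2: Record 102 has quantity = 20
Step 3: Since 20 >= 11, the bonus should not have been applied
Step 4: Correct value = 20, but claimed value = 30
Conclusion: Record 102 has the error.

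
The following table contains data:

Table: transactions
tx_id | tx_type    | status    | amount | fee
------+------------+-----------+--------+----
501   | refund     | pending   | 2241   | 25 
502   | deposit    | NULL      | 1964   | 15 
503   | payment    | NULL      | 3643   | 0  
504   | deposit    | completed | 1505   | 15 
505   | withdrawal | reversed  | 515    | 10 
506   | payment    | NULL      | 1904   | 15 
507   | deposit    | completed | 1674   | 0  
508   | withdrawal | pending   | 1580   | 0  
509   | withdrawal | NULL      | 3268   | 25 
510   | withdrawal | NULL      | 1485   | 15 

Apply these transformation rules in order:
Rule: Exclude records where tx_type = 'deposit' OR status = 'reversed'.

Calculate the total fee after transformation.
80

Step 1: Find records where tx_type = 'deposit' OR status = 'reversed'
Step 2: 4 records match, summing to 40
Step 3: Original sum: 120
Step 4: Remaining sum = 120 - 40 = 80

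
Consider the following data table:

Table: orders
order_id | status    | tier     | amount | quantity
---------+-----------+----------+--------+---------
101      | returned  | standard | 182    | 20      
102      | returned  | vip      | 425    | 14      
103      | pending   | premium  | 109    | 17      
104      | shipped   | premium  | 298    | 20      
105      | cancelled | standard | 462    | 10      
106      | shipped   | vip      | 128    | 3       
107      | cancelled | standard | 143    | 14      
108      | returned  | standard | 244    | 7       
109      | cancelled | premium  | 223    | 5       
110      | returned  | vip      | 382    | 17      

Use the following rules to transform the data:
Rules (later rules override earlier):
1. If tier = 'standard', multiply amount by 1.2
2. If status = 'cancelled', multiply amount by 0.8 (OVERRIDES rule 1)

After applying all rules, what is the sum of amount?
2515.6

Step 1: Rule 2 takes priority for records with status = 'cancelled'
  - 3 records: 828 × 0.8 = 662.4
Step 2: Rule 1 applies to remaining records with tier = 'standard'
  - 2 records: 426 × 1.2 = 511.2
Step 3: Other records unchanged: 1342
Step 4: Final sum = 662.4 + 511.2 + 1342 = 2515.6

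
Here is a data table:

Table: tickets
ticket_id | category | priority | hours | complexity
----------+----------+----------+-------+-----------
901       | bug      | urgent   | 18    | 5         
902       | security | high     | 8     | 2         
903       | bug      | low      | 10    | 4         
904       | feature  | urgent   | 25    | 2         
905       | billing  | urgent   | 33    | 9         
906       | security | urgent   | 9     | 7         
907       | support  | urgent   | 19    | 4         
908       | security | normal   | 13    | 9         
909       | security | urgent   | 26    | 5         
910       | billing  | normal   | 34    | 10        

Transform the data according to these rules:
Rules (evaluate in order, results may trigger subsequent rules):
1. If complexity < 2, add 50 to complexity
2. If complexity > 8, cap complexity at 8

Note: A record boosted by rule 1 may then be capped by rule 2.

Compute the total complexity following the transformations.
53

Step 1: Apply rule 1 to records with complexity < 2
  - 0 records get bonus of 50
  - Of these, 0 records then exceed 8 and get capped
Step 2: Apply rule 2 to records with complexity > 8
  - 3 records (original) are capped
Step 3: Calculate final sum = 53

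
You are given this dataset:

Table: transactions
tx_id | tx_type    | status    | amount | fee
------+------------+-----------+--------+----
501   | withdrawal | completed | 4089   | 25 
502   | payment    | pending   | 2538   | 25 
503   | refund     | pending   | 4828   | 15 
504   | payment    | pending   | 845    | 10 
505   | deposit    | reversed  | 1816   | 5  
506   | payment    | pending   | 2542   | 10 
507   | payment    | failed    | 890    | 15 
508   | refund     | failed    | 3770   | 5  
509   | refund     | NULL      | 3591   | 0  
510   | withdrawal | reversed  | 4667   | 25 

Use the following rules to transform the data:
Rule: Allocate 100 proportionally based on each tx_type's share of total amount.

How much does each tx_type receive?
deposit: 6.14, payment: 23.04, refund: 41.21, withdrawal: 29.61

Step 1: Calculate total amount = 29576
Step 2: Calculate each tx_type's proportion:
  deposit: 1816/29576 = 6.14% → 6.14
  payment: 6815/29576 = 23.04% → 23.04
  refund: 12189/29576 = 41.21% → 41.21
  withdrawal: 8756/29576 = 29.61% → 29.61
Step 3: Verify: sum of allocations ≈ 100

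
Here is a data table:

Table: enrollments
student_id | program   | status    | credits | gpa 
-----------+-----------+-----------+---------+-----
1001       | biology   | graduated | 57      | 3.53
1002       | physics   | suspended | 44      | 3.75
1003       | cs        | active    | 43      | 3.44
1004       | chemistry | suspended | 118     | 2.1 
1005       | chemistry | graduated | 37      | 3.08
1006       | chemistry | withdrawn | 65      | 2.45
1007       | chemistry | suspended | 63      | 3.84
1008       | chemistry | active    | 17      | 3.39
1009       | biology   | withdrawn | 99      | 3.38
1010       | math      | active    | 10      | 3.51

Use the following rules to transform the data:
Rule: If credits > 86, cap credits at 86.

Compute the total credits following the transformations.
508

Step 1: 2 records have credits > 86
Step 2: These records originally summed to 217
Step 3: After capping: 2 × 86 = 172
Step 4: Unaffected records sum: 336
Step 5: Final sum = 172 + 336 = 508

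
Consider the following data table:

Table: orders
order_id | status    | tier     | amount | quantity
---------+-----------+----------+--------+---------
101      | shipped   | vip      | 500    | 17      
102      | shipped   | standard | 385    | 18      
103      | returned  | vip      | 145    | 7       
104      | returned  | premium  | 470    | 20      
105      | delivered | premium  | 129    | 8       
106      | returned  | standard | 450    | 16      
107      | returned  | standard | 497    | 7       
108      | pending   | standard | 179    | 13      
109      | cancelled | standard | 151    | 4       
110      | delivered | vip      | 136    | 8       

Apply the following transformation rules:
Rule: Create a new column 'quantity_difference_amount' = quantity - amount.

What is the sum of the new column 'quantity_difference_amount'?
-2924

Step 1: For each record, compute quantity - amount
Example calculations:
  17 - 500 = -483
  18 - 385 = -367
  7 - 145 = -138
  ...
Step 2: Sum all derived values
Step 3: Total = -2924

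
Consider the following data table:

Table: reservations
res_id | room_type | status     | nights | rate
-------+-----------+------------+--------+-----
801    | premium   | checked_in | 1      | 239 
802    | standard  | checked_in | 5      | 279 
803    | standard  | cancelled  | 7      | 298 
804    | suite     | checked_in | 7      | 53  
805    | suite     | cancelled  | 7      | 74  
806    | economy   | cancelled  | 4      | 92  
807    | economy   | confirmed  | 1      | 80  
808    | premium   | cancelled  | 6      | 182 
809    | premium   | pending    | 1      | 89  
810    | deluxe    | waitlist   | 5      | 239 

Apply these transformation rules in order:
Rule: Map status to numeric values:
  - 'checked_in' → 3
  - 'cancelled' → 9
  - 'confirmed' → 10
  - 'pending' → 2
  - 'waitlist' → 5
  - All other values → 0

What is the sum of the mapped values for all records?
62

Step 1: Apply mapping to each record
Step 2: Count by status:
  'checked_in': 3 records × 3 = 9
  'cancelled': 4 records × 9 = 36
  'confirmed': 1 records × 10 = 10
  'pending': 1 records × 2 = 2
  'waitlist': 1 records × 5 = 5
Step 3: Sum all mapped values = 62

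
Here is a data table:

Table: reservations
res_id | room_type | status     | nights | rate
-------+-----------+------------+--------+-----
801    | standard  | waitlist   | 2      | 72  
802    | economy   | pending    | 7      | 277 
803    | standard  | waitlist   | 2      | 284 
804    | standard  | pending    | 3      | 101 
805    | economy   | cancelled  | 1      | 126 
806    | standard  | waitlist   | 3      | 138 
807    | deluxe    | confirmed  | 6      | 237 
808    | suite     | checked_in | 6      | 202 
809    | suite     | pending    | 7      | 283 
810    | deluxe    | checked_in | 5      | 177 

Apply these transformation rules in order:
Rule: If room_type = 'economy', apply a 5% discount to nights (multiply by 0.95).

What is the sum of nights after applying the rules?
41.6

Step 1: Records with room_type = 'economy' have total nights = 8
Step 2: Apply multiplier: 8 × 0.95 = 7.6
Step 3: Other records total: 34
Step 4: Final sum = 7.6 + 34 = 41.6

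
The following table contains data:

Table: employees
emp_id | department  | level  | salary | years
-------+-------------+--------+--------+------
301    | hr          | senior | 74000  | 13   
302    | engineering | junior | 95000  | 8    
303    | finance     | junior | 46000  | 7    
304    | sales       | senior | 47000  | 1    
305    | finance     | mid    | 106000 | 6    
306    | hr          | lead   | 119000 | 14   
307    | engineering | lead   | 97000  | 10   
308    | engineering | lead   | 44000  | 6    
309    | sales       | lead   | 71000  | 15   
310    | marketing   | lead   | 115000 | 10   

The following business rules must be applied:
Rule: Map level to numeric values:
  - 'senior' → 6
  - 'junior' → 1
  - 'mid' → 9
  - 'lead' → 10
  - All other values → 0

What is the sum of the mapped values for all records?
73

Step 1: Apply mapping to each record
Step 2: Count by status:
  'senior': 2 records × 6 = 12
  'junior': 2 records × 1 = 2
  'mid': 1 records × 9 = 9
  'lead': 5 records × 10 = 50
Step 3: Sum all mapped values = 73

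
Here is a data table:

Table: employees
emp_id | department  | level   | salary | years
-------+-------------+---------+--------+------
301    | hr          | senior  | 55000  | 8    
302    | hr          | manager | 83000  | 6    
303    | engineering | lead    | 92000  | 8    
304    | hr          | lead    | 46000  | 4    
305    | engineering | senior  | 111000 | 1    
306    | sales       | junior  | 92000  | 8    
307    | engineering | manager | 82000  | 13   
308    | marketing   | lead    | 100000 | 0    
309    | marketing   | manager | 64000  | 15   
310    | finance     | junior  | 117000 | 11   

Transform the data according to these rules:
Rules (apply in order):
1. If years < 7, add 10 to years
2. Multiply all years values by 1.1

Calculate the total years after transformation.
125.4

Step 1: Apply Rule 1 - Add 10 to records with years < 7
  - 4 records affected: 11 + (4 × 10) = 51
  - Unaffected records: 63
  - Sum after Rule 1: 114
Step 2: Apply Rule 2 - Multiply all by 1.1
  - 114 × 1.1 = 125.4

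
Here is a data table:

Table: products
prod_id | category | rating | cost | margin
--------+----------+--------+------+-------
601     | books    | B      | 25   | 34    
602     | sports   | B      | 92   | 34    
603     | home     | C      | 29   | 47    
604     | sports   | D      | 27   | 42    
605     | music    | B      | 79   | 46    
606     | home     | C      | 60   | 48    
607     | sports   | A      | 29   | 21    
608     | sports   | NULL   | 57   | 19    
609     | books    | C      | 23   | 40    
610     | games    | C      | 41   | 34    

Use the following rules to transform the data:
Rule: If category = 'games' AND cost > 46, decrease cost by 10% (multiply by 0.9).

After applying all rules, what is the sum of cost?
462

Step 1: Find records where category = 'games' AND cost > 46
Step 2: 0 records match, summing to 0
Step 3: After multiplier: 0 × 0.9 = 0.0
Step 4: Unaffected records sum: 462
Step 5: Final sum = 0.0 + 462 = 462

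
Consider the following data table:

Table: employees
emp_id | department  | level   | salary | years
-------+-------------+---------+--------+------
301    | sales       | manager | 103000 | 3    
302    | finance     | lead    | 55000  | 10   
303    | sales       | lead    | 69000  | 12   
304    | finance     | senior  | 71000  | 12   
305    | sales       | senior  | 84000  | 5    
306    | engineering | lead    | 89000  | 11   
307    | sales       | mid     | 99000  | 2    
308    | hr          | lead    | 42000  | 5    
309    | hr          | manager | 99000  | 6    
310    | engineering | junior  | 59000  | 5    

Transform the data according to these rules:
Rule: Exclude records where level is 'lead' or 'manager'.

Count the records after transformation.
4

Step 1: Count records to exclude
  - 4 (lead) + 2 (manager) = 6 records
Step 2: Total records: 10
Step 3: Remaining = 10 - 6 = 4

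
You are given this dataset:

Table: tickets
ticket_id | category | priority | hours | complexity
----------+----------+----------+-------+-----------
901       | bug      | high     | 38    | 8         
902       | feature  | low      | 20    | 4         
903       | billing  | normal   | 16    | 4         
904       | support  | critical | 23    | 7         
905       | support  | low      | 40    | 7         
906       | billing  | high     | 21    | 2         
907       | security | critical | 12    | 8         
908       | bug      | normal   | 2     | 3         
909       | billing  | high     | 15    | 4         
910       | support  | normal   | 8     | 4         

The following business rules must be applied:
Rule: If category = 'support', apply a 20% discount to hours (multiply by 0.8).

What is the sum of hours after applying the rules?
180.8

Step 1: Records with category = 'support' have total hours = 71
Step 2: Apply multiplier: 71 × 0.8 = 56.8
Step 3: Other records total: 124
Step 4: Final sum = 56.8 + 124 = 180.8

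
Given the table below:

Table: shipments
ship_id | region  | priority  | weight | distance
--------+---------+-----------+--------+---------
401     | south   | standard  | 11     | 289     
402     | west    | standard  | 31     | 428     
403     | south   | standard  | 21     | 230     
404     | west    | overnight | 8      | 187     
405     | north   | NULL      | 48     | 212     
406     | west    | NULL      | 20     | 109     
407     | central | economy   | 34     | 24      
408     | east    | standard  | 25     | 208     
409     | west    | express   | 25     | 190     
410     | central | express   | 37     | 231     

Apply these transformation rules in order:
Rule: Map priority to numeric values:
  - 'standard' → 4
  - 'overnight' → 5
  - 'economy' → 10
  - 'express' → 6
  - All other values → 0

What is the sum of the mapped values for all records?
43

Step 1: Apply mapping to each record
Step 2: Count by status:
  'standard': 4 records × 4 = 16
  'overnight': 1 records × 5 = 5
  'economy': 1 records × 10 = 10
  'express': 2 records × 6 = 12
Step 3: Sum all mapped values = 43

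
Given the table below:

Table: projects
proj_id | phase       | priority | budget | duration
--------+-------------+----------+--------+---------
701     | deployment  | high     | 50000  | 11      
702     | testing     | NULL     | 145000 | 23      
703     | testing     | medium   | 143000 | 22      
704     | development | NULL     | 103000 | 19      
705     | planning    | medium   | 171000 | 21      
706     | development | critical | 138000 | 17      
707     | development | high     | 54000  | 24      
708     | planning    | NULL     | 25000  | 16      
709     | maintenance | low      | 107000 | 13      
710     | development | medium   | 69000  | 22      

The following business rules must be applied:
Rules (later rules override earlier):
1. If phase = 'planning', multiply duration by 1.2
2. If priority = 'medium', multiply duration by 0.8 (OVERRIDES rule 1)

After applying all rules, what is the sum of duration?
178.2

Step 1: Rule 2 takes priority for records with priority = 'medium'
  - 3 records: 65 × 0.8 = 52.0
Step 2: Rule 1 applies to remaining records with phase = 'planning'
  - 1 records: 16 × 1.2 = 19.2
Step 3: Other records unchanged: 107
Step 4: Final sum = 52.0 + 19.2 + 107 = 178.2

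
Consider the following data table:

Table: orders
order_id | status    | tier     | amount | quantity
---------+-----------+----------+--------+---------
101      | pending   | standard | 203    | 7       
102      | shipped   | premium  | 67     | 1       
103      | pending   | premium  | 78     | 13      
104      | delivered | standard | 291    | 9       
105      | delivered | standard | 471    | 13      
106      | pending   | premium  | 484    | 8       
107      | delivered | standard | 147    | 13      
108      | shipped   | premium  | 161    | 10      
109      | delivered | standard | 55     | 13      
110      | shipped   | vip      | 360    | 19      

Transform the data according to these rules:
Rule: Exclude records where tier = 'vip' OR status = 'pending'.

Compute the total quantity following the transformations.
59

Step 1: Find records where tier = 'vip' OR status = 'pending'
Step 2: 4 records match, summing to 47
Step 3: Original sum: 106
Step 4: Remaining sum = 106 - 47 = 59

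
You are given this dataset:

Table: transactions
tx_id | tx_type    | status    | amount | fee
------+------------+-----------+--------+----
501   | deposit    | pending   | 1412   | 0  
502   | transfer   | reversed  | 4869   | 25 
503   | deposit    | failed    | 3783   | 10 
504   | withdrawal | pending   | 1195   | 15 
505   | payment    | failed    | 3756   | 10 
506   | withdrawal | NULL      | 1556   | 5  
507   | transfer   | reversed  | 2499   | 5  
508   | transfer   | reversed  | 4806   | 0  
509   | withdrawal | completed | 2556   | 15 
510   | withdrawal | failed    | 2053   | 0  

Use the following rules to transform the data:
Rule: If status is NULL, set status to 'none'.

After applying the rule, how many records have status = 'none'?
1

Step 1: Count records where status IS NULL
Step 2: Found 1 records with NULL status
Step 3: These records will have status set to 'none'
Step 4: Records already having status = 'none': 0
Step 5: Answer: 1 + 0 = 1 records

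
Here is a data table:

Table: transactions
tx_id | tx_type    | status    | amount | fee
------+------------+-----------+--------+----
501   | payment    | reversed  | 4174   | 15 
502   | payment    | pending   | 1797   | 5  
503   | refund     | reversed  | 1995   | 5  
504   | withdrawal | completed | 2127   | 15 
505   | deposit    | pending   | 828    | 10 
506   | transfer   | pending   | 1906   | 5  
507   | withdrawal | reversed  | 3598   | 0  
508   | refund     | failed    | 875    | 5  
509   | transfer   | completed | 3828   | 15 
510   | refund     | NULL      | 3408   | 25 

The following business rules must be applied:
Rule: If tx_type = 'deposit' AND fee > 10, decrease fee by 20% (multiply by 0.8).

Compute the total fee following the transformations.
100

Step 1: Find records where tx_type = 'deposit' AND fee > 10
Step 2: 0 records match, summing to 0
Step 3: After multiplier: 0 × 0.8 = 0.0
Step 4: Unaffected records sum: 100
Step 5: Final sum = 0.0 + 100 = 100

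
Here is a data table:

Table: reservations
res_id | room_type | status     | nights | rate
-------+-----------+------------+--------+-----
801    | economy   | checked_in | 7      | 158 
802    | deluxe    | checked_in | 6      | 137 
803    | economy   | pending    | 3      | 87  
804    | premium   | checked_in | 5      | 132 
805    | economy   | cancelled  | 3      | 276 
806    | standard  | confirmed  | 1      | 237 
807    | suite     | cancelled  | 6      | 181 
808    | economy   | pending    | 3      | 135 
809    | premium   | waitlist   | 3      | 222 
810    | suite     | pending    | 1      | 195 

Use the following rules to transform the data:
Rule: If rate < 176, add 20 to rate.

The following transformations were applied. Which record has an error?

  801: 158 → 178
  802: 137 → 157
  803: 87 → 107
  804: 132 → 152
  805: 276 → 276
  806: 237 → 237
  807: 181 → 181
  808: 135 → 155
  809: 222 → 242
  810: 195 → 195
Record 809 has an error. The correct transformed value should be 222, not 242.

Step 1: Check each record against the rule
Step 2: Record 809 has rate = 222
Step 3: Since 222 >= 176, the bonus should not have been applied
Step 4: Correct value = 222, but claimed value = 242
Conclusion: Record 809 has the error.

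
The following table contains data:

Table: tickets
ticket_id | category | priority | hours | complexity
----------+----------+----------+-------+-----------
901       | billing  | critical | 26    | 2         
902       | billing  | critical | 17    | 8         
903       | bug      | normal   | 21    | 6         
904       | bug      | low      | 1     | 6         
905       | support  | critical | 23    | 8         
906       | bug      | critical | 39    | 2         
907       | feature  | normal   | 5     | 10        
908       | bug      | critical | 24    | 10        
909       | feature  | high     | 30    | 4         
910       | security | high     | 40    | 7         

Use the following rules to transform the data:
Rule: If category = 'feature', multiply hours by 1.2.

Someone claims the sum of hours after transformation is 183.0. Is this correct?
No, the correct result is 233.0.

Step 1: Calculate the correct sum after transformation
Step 2: Apply multiplier 1.2 to records where category = 'feature'
Step 3: Correct result = 233.0
Step 4: Claimed result = 183.0
Step 5: 233.0 ≠ 183.0
Conclusion: The claimed result is incorrect. The correct answer is 233.0.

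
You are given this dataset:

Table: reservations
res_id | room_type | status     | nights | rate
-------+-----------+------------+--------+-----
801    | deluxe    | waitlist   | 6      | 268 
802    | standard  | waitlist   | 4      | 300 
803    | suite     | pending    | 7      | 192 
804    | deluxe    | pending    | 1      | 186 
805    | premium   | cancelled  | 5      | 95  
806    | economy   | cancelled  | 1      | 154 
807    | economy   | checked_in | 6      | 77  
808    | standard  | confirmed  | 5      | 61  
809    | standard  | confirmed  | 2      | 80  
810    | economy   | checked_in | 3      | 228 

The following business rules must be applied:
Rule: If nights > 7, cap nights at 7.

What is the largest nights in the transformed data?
7

Step 1: Original maximum nights = 7
Step 2: Check cap of 7 against maximum
Step 3: No records exceed the cap (max 7 <= cap 7), so no capping applies
Step 4: Maximum after transformation = 7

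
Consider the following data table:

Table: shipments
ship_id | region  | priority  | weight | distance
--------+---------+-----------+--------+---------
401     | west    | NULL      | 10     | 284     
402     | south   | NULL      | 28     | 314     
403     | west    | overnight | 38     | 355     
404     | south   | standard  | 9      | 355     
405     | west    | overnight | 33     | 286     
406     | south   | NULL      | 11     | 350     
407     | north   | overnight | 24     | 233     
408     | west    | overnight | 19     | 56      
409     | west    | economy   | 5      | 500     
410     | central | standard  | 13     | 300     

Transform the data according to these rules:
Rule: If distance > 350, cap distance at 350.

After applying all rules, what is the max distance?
350

Step 1: Original maximum distance = 500
Step 2: Apply cap at 350
Step 3: 3 records had distance > 350 and were capped
Step 4: Maximum after transformation = 350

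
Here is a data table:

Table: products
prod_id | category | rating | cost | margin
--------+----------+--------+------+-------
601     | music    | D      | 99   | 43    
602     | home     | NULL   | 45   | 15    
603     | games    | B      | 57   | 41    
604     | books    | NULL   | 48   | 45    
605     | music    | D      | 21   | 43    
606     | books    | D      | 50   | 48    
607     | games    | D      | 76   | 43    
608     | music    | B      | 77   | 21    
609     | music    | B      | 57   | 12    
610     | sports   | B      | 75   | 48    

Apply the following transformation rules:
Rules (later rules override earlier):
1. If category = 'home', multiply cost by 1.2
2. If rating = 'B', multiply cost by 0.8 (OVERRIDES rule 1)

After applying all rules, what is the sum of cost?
560.8

Step 1: Rule 2 takes priority for records with rating = 'B'
  - 4 records: 266 × 0.8 = 212.8
Step 2: Rule 1 applies to remaining records with category = 'home'
  - 1 records: 45 × 1.2 = 54.0
Step 3: Other records unchanged: 294
Step 4: Final sum = 212.8 + 54.0 + 294 = 560.8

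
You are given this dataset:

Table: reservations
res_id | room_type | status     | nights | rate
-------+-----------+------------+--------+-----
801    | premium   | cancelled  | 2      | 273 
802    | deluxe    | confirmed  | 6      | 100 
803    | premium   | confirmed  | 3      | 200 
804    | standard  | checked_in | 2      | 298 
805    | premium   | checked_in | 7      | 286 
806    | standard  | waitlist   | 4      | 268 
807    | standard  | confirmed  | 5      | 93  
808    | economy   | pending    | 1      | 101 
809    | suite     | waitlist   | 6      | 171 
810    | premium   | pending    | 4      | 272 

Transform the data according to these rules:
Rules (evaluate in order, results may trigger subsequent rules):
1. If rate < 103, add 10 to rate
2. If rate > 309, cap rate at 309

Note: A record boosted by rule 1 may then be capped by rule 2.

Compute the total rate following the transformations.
2092

Step 1: Apply rule 1 to records with rate < 103
  - 3 records get bonus of 10
  - Of these, 0 records then exceed 309 and get capped
Step 2: Apply rule 2 to records with rate > 309
  - 0 records (original) are capped
Step 3: Calculate final sum = 2092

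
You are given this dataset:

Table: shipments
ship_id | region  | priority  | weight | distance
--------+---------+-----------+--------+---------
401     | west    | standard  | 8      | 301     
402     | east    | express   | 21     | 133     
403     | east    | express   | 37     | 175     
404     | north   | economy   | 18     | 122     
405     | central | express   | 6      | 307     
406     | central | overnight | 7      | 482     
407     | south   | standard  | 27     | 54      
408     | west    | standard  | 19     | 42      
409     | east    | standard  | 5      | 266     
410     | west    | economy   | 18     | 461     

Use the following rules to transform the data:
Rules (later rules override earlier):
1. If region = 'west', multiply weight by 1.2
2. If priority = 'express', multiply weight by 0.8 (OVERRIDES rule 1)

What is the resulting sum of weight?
162.2

Step 1: Rule 2 takes priority for records with priority = 'express'
  - 3 records: 64 × 0.8 = 51.2
Step 2: Rule 1 applies to remaining records with region = 'west'
  - 3 records: 45 × 1.2 = 54.0
Step 3: Other records unchanged: 57
Step 4: Final sum = 51.2 + 54.0 + 57 = 162.2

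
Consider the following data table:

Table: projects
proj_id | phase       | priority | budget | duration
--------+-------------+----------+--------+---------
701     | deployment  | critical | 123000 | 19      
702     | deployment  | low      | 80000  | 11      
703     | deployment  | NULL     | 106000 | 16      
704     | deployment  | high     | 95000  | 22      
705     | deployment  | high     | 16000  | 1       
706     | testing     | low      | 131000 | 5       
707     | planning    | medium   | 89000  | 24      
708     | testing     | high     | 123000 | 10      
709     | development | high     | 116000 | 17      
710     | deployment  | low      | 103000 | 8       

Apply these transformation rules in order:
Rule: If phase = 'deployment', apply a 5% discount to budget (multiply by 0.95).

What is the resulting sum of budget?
955850.0

Step 1: Records with phase = 'deployment' have total budget = 523000
Step 2: Apply multiplier: 523000 × 0.95 = 496850.0
Step 3: Other records total: 459000
Step 4: Final sum = 496850.0 + 459000 = 955850.0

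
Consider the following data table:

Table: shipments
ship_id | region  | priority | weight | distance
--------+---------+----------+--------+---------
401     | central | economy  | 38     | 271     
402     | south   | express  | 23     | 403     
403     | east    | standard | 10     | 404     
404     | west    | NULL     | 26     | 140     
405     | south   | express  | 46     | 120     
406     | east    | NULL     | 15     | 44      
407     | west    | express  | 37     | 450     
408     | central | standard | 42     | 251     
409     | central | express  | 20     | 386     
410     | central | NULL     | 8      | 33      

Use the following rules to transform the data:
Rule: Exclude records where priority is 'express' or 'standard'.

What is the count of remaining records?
4

Step 1: Count records to exclude
  - 4 (express) + 2 (standard) = 6 records
Step 2: Total records: 10
Step 3: Remaining = 10 - 6 = 4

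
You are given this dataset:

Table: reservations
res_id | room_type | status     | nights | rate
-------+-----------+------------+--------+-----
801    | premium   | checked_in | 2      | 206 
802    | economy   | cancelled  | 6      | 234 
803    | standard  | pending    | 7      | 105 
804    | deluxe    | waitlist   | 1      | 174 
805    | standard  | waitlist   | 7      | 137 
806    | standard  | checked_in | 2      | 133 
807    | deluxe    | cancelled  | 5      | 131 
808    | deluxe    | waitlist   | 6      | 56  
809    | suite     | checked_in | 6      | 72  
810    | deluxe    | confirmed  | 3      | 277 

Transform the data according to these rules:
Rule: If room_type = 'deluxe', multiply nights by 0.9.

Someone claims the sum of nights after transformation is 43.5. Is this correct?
Yes, the result is correct.

Step 1: Calculate the correct sum after transformation
Step 2: Apply multiplier 0.9 to records where room_type = 'deluxe'
Step 3: Correct result = 43.5
Step 4: Claimed result = 43.5
Step 5: 43.5 = 43.5 ✓
Conclusion: The claimed result is correct.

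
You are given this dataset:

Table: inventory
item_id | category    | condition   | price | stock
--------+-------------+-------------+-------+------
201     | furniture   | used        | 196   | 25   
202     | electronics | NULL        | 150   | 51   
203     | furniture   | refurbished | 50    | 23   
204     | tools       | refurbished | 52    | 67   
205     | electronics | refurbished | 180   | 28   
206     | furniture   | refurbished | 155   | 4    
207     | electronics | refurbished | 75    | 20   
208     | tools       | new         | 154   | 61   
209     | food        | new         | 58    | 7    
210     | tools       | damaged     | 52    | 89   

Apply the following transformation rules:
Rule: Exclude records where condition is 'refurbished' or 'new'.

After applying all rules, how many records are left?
3

Step 1: Count records to exclude
  - 5 (refurbished) + 2 (new) = 7 records
Step 2: Total records: 10
Step 3: Remaining = 10 - 7 = 3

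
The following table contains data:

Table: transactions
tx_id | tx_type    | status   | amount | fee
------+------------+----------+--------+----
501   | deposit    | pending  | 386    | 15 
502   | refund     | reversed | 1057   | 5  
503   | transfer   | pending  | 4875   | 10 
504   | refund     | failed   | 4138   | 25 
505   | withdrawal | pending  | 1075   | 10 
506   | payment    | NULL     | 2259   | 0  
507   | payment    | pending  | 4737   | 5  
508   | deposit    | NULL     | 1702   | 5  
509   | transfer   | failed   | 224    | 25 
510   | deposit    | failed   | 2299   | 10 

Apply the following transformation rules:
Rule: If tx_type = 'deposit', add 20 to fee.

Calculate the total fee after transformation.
170

Step 1: Count records where tx_type = 'deposit': 3
Step 2: Total bonus added: 3 × 20 = 60
Step 3: Original sum of fee: 110
Step 4: Final sum = 110 + 60 = 170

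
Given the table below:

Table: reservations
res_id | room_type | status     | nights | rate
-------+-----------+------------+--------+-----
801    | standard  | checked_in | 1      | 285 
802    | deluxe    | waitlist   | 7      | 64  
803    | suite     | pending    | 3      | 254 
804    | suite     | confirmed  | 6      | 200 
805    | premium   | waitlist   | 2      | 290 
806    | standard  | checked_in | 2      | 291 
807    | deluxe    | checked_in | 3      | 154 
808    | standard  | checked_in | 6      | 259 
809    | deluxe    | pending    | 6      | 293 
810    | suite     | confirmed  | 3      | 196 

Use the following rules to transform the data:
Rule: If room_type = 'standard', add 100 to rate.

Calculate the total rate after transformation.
2586

Step 1: Count records where room_type = 'standard': 3
Step 2: Total bonus added: 3 × 100 = 300
Step 3: Original sum of rate: 2286
Step 4: Final sum = 2286 + 300 = 2586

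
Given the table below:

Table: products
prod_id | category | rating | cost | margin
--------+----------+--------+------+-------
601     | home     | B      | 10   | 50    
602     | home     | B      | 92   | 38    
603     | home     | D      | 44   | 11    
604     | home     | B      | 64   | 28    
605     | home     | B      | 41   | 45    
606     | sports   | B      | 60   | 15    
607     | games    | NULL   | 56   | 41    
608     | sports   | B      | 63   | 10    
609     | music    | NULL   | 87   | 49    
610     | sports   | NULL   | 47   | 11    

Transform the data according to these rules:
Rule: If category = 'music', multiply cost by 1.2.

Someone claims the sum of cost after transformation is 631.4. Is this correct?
No, the correct result is 581.4.

Step 1: Calculate the correct sum after transformation
Step 2: Apply multiplier 1.2 to records where category = 'music'
Step 3: Correct result = 581.4
Step 4: Claimed result = 631.4
Step 5: 581.4 ≠ 631.4
Conclusion: The claimed result is incorrect. The correct answer is 581.4.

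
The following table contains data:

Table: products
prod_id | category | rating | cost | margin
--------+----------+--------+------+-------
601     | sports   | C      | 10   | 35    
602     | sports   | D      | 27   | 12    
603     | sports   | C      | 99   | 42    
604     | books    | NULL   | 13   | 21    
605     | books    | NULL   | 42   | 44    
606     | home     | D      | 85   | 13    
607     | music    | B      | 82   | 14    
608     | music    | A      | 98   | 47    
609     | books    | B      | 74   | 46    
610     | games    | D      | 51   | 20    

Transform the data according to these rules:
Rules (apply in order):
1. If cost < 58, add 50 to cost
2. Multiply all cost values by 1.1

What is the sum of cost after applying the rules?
914.1

Step 1: Apply Rule 1 - Add 50 to records with cost < 58
  - 5 records affected: 143 + (5 × 50) = 393
  - Unaffected records: 438
  - Sum after Rule 1: 831
Step 2: Apply Rule 2 - Multiply all by 1.1
  - 831 × 1.1 = 914.1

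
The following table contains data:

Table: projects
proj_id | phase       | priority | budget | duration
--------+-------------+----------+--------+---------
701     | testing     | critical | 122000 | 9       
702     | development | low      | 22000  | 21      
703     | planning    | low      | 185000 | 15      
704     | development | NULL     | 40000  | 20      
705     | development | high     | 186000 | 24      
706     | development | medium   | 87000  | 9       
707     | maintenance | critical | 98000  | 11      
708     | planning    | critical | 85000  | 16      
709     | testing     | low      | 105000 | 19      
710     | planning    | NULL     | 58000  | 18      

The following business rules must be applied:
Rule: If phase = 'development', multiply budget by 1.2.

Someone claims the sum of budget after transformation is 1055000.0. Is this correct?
Yes, the result is correct.

Step 1: Calculate the correct sum after transformation
Step 2: Apply multiplier 1.2 to records where phase = 'development'
Step 3: Correct result = 1055000.0
Step 4: Claimed result = 1055000.0
Step 5: 1055000.0 = 1055000.0 ✓
Conclusion: The claimed result is correct.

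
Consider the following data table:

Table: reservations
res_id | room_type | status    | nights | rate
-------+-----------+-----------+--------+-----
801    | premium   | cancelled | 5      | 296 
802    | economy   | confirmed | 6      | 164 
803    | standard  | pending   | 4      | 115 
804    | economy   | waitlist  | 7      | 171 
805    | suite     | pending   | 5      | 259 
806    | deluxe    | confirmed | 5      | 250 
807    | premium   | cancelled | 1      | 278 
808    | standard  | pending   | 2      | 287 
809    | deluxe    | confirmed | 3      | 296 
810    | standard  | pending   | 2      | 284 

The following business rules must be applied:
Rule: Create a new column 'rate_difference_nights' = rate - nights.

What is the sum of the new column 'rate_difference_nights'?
2360

Step 1: For each record, compute rate - nights
Example calculations:
  296 - 5 = 291
  164 - 6 = 158
  115 - 4 = 111
  ...
Step 2: Sum all derived values
Step 3: Total = 2360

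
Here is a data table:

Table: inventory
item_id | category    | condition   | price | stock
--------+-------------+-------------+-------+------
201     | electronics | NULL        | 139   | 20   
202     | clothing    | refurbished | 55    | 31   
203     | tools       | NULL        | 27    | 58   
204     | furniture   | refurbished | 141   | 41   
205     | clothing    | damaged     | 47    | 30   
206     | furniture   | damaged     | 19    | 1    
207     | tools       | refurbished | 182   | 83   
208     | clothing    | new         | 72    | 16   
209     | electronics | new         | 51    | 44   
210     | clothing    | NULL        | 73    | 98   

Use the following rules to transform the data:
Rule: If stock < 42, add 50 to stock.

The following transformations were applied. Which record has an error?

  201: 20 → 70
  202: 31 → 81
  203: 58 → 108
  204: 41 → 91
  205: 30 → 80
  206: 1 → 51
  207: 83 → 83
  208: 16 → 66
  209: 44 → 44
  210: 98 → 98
Record 203 has an error. The correct transformed value should be 58, not 108.

Step 1: Check each record against the rule
Step 2: Record 203 has stock = 58
Step 3: Since 58 >= 42, the bonus should not have been applied
Step 4: Correct value = 58, but claimed value = 108
Conclusion: Record 203 has the error.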